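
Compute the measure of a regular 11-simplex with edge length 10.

V = (10^11 / 11!) · √((11+1) / 2^11) ≈ 191.765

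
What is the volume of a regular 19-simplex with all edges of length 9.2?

V_19 = √(20) · 9.2^19 / (19! · 2^(19/2)) ≈ 0.104137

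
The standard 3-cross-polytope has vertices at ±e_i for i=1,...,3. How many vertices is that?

An n-cross-polytope has 2n vertices; here n = 3, giving 6.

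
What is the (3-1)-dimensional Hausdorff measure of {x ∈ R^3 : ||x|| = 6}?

The surface area of an n-ball is 2π^(n/2) r^(n-1) / Γ(n/2). For n=3, r=6: 4πr² = 4π·(6)² ≈ 452.389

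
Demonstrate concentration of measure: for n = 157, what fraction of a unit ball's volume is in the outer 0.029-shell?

1 - (1-0.029)^157 ≈ 0.99015 ≈ 99.02%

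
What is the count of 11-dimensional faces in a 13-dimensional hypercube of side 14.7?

An n-cube has C(n,k)·2^(n-k) k-faces. Here C(13,11)·2^2 = 78·4 = 312.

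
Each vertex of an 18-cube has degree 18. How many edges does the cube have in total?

An n-cube has n·2^(n-1) edges. With n = 18: 18·131072 = 2359296.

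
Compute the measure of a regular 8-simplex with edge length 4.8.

Volume = 4.8^8 · √(9/2^8) / 8! ≈ 1.31042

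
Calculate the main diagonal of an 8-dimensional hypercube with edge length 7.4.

Diagonal = √8 · 7.4 ≈ 20.9304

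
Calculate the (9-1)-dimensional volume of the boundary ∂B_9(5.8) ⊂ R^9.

S = n·V_n(r)/r = 9·V_9(5.8)/5.8 (volume-to-surface relation), giving 3.80175e+07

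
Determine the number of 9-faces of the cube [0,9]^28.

f_9(28-cube) = (28 choose 9) · 2^19 = 3621204787200.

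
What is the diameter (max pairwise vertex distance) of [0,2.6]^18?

||(2.6,2.6,...,2.6)|| = √(18)·2.6 ≈ 11.0309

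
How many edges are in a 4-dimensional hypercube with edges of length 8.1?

f_1(4-cube) = (4 choose 1) · 2^3 = 32.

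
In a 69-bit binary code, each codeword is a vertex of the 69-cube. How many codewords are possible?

Each vertex is a binary string of length 69, so there are 2^69 = 590295810358705651712.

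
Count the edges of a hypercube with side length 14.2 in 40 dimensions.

An n-cube has n·2^(n-1) edges. With n = 40: 40·549755813888 = 21990232555520.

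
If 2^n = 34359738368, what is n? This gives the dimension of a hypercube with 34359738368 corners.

n = log_2(34359738368) = 35.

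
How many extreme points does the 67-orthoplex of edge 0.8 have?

The vertices are ±e_1, ..., ±e_67, so there are 2·67 = 134.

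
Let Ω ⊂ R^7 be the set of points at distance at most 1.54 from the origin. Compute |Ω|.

The n-ball volume is π^(n/2)·r^n/Γ(n/2+1). With n=7, r=1.54: V ≈ 97.0567.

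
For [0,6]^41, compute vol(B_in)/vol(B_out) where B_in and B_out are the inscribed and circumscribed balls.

The radii are 6/2 and 6√41/2, so the volume ratio is (1/√41)^41 = 41^{-41/2} ≈ 8.66824e-34.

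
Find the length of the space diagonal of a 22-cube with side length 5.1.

||(5.1,5.1,...,5.1)|| = √(22)·5.1 ≈ 23.9211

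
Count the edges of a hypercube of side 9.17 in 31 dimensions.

The 31-cube has n·2^(n-1) = 31·2^30 = 31·1073741824 = 33285996544 edges.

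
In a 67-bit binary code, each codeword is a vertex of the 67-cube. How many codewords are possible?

An n-cube has 2^n vertices; for n = 67 that is 2^67 = 147573952589676412928.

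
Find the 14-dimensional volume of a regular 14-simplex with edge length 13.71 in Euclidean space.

V = (13.71^14 / 14!) · √((14+1) / 2^14) ≈ 2877.08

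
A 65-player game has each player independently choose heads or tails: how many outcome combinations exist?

Each vertex is a binary string of length 65, so there are 2^65 = 36893488147419103232.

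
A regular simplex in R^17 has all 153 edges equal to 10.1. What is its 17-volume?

V = (10.1^17 / 17!) · √((17+1) / 2^17) ≈ 3.9019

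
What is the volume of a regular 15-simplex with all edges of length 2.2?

V_15 = √(16) · 2.2^15 / (15! · 2^(15/2)) ≈ 2.313e-09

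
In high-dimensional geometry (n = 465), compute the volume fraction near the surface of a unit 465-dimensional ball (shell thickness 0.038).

1 - (1-0.038)^465 ≈ 0.999999985 ≈ 99.999998%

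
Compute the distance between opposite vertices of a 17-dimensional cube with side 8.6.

d = √(8.6² + 8.6² + ... + 8.6²) [17 terms] = √(17·8.6²) = 8.6√17 ≈ 35.4587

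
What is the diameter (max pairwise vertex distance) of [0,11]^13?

Diagonal = √13 · 11 ≈ 39.6611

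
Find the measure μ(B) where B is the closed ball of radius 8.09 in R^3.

Volume = π^{3/2}·(8.09)^3/Γ(5/2) ≈ 2217.86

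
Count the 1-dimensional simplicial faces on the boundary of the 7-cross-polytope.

Number of 1-faces = 2^(1+1) · C(7,1+1) = 4 · 21 = 84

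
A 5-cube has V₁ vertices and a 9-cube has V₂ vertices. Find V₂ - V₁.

V₁ = 2^5 = 32. V₂ = 2^9 = 512. V₂ - V₁ = 480.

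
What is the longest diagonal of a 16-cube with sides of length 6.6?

The space diagonal of an n-cube of side s is s√n. Here 6.6·√16 = 26.4.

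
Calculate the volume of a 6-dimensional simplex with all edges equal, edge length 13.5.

V_6 = √(7) · 13.5^6 / (6! · 2^(6/2)) ≈ 2780.54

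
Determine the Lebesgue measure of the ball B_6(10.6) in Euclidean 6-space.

Volume = π^{6/2}·(10.6)^6/Γ(4) ≈ 7.3305e+06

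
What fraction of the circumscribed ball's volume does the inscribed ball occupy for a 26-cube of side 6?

V_in/V_out = n^(-n/2) = 26^(-26/2) ≈ 4.03038e-19.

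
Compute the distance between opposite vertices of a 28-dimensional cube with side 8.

||(8,8,...,8)|| = √(28)·8 ≈ 42.332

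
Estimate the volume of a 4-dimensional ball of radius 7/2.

V = 2401·π^2/32 ≈ 740.529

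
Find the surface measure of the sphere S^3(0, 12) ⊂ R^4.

|∂B_4(12)| = 3456·π^2 ≈ 34109.4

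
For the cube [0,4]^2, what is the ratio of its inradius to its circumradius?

r_in / r_out = (4/2) / (4√2/2) = 1/√2 ≈ 0.707107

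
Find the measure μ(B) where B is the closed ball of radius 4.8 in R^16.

The n-ball volume is π^(n/2)·r^n/Γ(n/2+1). With n=16, r=4.8: V ≈ 1.86869e+10.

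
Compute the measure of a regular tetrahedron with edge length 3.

Volume = (√2/12) · 3³ = 3.18198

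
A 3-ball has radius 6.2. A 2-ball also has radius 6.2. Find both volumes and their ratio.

V_3(6.2) ≈ 998.306. V_2(6.2) ≈ 120.763. Ratio V_3/V_2 ≈ 8.267.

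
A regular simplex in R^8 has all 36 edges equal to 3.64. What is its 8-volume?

V = (3.64^8 / 8!) · √((8+1) / 2^8) ≈ 0.143315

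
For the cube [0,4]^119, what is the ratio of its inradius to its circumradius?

r_in = 4/2 (half the side); r_out = 4√119/2 (half the diagonal). Ratio = 1/√119 ≈ 0.0916698.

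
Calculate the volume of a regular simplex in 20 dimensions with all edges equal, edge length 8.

Volume = 8^20 · √(21/2^20) / 20! ≈ 0.00212073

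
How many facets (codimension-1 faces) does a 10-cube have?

Choose 9 of 10 axes to span the face (C(10,9) = 10 ways), then fix each of the remaining 1 coordinate at one of its two extreme values (2^1 = 2 ways): 10·2 = 20.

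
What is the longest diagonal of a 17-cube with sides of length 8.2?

||(8.2,8.2,...,8.2)|| = √(17)·8.2 ≈ 33.8095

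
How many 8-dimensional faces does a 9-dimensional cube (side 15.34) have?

Number of 8-faces = C(9,8) · 2^(9-8) = 9 · 2 = 18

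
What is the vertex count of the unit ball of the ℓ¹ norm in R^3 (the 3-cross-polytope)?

Number of vertices = 2n = 6.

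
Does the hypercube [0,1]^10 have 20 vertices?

False. The 10-cube has 2^10 = 1024 vertices.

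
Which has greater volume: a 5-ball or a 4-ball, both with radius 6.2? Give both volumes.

V_5(6.2) ≈ 48223.3. V_4(6.2) ≈ 7291.83. The 5-ball is larger.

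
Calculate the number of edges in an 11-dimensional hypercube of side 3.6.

An n-cube has n·2^(n-1) edges. With n = 11: 11·1024 = 11264.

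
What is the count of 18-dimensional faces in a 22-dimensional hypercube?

Number of 18-faces = C(22,18) · 2^(22-18) = 7315 · 16 = 117040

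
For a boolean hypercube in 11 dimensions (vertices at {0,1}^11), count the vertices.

An n-cube has 2^n vertices; for n = 11 that is 2^11 = 2048.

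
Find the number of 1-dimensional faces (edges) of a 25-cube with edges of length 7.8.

The 25-cube has n·2^(n-1) = 25·2^24 = 25·16777216 = 419430400 edges.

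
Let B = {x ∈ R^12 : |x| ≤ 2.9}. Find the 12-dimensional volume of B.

The n-ball volume is π^(n/2)·r^n/Γ(n/2+1). With n=12, r=2.9: V ≈ 472436.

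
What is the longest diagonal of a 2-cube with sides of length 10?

The space diagonal of an n-cube of side s is s√n. Here 10·√2 ≈ 14.1421.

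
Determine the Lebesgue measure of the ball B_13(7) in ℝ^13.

The n-ball volume is π^(n/2)·r^n/Γ(n/2+1). With n=13, r=7: V = 1771684761728·π^6/19305 ≈ 8.82299e+10.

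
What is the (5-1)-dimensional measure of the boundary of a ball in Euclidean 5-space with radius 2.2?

The surface area of an n-ball is 2π^(n/2) r^(n-1) / Γ(n/2). For n=5, r=2.2: 616.537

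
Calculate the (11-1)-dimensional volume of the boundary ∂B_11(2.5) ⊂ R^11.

S = n·V_n(r)/r = 11·V_11(2.5)/2.5 (volume-to-surface relation), giving 1953125·π^5/3024 ≈ 197650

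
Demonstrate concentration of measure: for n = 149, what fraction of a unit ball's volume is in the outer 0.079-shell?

1 - (1-0.079)^149 ≈ 0.9999952719 ≈ 99.999527%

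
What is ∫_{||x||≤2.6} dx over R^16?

Volume = π^{16/2}·(2.6)^16/Γ(9) ≈ 1.02625e+06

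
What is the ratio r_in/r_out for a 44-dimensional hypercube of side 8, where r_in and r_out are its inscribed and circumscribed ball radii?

r_in = 8/2 (half the side); r_out = 8√44/2 (half the diagonal). Ratio = 1/√44 ≈ 0.150756.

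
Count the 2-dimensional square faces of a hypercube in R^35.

f_2(35-cube) = (35 choose 2) · 2^33 = 5111011082240.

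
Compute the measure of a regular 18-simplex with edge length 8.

For a regular n-simplex with edge a, V = (a^n / n!)·√((n+1)/2^n). With a=8, n=18: V ≈ 0.0239544.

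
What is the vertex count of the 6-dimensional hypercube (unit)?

Each vertex is a binary string of length 6, so there are 2^6 = 64.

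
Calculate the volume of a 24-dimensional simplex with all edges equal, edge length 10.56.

V_24 = √(25) · 10.56^24 / (24! · 2^(24/2)) ≈ 0.00727509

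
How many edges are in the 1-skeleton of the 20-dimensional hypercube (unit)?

An n-cube has n·2^(n-1) edges. With n = 20: 20·524288 = 10485760.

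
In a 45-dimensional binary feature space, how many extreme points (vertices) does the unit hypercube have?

Each vertex is a binary string of length 45, so there are 2^45 = 35184372088832.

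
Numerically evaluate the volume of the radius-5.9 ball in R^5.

The n-ball volume is π^(n/2)·r^n/Γ(n/2+1). With n=5, r=5.9: V ≈ 37632.1.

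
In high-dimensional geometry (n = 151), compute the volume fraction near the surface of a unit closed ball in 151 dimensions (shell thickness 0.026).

1 - (1-0.026)^151 ≈ 0.981276 ≈ 98.13%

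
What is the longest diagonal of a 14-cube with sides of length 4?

Diagonal = √14 · 4 ≈ 14.9666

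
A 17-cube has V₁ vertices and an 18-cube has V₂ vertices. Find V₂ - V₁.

V₁ = 2^17 = 131072. V₂ = 2^18 = 262144. V₂ - V₁ = 131072.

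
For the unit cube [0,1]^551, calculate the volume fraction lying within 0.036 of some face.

1 - (1 - 2·0.036)^551 = 1 - 0.928^551 ≈ 1 - 1.315e-18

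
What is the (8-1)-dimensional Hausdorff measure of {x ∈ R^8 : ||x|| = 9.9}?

S = n·V_n(r)/r = 8·V_8(9.9)/9.9 (volume-to-surface relation), giving 3.02639e+08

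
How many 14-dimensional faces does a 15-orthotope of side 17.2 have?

Choose 14 of 15 axes to span the face (C(15,14) = 15 ways), then fix each of the remaining 1 coordinate at one of its two extreme values (2^1 = 2 ways): 15·2 = 30.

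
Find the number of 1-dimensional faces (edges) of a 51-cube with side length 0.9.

Each of the 2^51 = 2251799813685248 vertices has degree 51; total edges = 51·2^51/2 = 57420895248973824.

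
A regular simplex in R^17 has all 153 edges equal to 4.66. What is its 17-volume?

V_17 = √(18) · 4.66^17 / (17! · 2^(17/2)) ≈ 7.5923e-06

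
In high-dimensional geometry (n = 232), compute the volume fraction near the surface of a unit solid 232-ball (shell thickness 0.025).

1 - (1-0.025)^232 ≈ 0.997188 ≈ 99.72%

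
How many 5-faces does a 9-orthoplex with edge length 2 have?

f_5(9-orthoplex) = 2^6 · (9 choose 6) = 5376.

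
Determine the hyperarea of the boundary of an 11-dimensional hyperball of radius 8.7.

|∂B_11(8.7)| ≈ 5.14861e+10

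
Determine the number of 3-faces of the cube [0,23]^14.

An n-cube has C(n,k)·2^(n-k) k-faces. Here C(14,3)·2^11 = 364·2048 = 745472.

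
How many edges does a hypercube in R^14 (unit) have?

An n-cube has n·2^(n-1) edges. With n = 14: 14·8192 = 114688.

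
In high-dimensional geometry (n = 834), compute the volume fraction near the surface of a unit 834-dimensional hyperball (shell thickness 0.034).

1 - (1-0.034)^834 ≈ 1 - 2.957e-13 ≈ (100 - 2.96e-11)%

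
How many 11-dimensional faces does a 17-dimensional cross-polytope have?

Number of 11-faces = 2^(11+1) · C(17,11+1) = 4096 · 6188 = 25346048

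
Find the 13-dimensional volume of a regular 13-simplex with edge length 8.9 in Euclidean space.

V_13 = √(14) · 8.9^13 / (13! · 2^(13/2)) ≈ 14.5935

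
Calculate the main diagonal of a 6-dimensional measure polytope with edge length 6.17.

||(6.17,6.17,...,6.17)|| = √(6)·6.17 ≈ 15.1134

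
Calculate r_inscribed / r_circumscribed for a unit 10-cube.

Ratio = (s/2)/(s√10/2) = 10^(-1/2) ≈ 0.316228.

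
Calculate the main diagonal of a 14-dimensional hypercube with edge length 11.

The space diagonal of an n-cube of side s is s√n. Here 11·√14 ≈ 41.1582.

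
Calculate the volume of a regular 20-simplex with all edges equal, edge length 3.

V = (3^20 / 20!) · √((20+1) / 2^20) ≈ 6.41372e-12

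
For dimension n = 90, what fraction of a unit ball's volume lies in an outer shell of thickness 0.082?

1 - (1-0.082)^90 ≈ 0.999547 ≈ 99.9547%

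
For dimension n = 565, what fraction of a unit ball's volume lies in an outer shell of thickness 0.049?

1 - (1-0.049)^565 ≈ 1 - 4.699e-13 ≈ (100 - 4.7e-11)%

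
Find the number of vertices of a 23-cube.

Number of vertices = 2^23 = 8388608.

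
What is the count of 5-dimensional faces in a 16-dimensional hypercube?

f_5(16-cube) = (16 choose 5) · 2^11 = 8945664.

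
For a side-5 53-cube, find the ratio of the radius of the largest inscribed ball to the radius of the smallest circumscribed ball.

Ratio = (s/2)/(s√53/2) = 53^(-1/2) ≈ 0.137361.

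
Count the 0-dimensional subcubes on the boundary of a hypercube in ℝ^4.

Choose 0 of 4 axes to span the face (C(4,0) = 1 way), then fix each of the remaining 4 coordinates at one of its two extreme values (2^4 = 16 ways): 1·16 = 16.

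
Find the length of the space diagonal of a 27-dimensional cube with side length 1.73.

The space diagonal of an n-cube of side s is s√n. Here 1.73·√27 ≈ 8.98934.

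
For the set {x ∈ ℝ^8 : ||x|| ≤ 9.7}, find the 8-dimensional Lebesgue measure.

The n-ball volume is π^(n/2)·r^n/Γ(n/2+1). With n=8, r=9.7: V ≈ 3.18099e+08.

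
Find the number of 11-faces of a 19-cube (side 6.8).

Number of 11-faces = C(19,11) · 2^(19-11) = 75582 · 256 = 19348992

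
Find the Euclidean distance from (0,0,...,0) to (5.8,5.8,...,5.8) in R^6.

d = √(5.8² + 5.8² + ... + 5.8²) [6 terms] = √(6·5.8²) = 5.8√6 ≈ 14.207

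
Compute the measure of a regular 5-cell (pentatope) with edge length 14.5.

Volume = 14.5^4 · √(5/2^4) / 4! ≈ 1029.64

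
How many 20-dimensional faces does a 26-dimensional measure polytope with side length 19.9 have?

An n-cube has C(n,k)·2^(n-k) k-faces. Here C(26,20)·2^6 = 230230·64 = 14734720.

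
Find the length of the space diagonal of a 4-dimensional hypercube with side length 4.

The space diagonal of an n-cube of side s is s√n. Here 4·√4 = 8.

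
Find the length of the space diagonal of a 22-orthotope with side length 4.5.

Diagonal = √22 · 4.5 ≈ 21.1069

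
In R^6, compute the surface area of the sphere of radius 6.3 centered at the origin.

S_6(6.3) = 2·π^(6/2)·(6.3)^5 / Γ(6/2) ≈ 307718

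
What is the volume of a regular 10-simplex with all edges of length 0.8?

V_10 = √(11) · 0.8^10 / (10! · 2^(10/2)) ≈ 3.06678e-09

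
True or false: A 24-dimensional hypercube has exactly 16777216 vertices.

True. The 24-cube has 2^24 = 16777216 vertices.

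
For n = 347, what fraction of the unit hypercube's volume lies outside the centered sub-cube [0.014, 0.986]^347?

Shell fraction = 1 - (1-0.028)^347 ≈ 0.999947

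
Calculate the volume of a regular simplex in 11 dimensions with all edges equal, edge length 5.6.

V = (5.6^11 / 11!) · √((11+1) / 2^11) ≈ 0.325715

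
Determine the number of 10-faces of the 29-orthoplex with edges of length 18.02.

Each 10-face is the convex hull of 11 vertices, one chosen as ±e_i from each of 11 distinct axes: 2^11·C(29,11) = 70855249920.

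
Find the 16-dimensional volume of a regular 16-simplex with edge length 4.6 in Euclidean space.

Volume = 4.6^16 · √(17/2^16) / 16! ≈ 3.09379e-05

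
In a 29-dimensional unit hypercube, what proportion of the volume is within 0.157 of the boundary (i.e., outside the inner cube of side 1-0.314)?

Shell fraction = 1 - (1-0.314)^29 ≈ 0.999982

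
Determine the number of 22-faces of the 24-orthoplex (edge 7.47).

Number of 22-faces = 2^(22+1) · C(24,22+1) = 8388608 · 24 = 201326592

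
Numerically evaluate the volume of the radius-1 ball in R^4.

The n-ball volume is π^(n/2)·r^n/Γ(n/2+1). With n=4, r=1: V = π^2/2 ≈ 4.9348.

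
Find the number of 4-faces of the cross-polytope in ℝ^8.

Each 4-face is the convex hull of 5 vertices, one chosen as ±e_i from each of 5 distinct axes: 2^5·C(8,5) = 1792.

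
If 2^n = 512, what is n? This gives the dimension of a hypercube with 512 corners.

Since 2^n = 512, we have n = 9.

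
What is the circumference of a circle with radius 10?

S = n·V_n(r)/r = 2·V_2(10)/10 (volume-to-surface relation), giving 2πr = 2π·10 ≈ 62.8319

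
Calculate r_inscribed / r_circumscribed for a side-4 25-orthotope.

r_in / r_out = (4/2) / (4√25/2) = 1/√25 ≈ 0.2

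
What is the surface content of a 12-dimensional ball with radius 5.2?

|∂B_12(5.2)| ≈ 1.20444e+09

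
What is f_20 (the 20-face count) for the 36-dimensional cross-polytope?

Number of 20-faces = 2^(20+1) · C(36,20+1) = 2097152 · 5567902560 = 11676737989509120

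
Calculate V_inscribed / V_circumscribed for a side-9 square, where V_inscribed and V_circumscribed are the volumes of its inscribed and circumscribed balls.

Volume scales as r^n, and r_in/r_out = 1/√2, giving (1/√2)^2 ≈ 0.5.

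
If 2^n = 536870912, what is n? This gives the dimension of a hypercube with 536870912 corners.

2^n = 536870912 ⇒ n = log_2(536870912) = 29.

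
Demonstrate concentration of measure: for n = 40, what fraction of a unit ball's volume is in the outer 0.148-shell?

1 - (1-0.148)^40 ≈ 0.99835 ≈ 99.83%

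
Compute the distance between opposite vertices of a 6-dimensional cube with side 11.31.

The space diagonal of an n-cube of side s is s√n. Here 11.31·√6 ≈ 27.7037.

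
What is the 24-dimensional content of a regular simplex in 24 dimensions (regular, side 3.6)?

For a regular n-simplex with edge a, V = (a^n / n!)·√((n+1)/2^n). With a=3.6, n=24: V ≈ 4.41738e-14.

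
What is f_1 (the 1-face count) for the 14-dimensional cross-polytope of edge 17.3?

f_1(14-orthoplex) = 2^2 · (14 choose 2) = 364.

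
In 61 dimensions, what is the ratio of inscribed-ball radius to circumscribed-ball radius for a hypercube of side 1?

r_in = 1/2 (half the side); r_out = 1√61/2 (half the diagonal). Ratio = 1/√61 ≈ 0.128037.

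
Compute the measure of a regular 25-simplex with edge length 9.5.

For a regular n-simplex with edge a, V = (a^n / n!)·√((n+1)/2^n). With a=9.5, n=25: V ≈ 0.000157419.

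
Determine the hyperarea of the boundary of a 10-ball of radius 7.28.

S = n·V_n(r)/r = 10·V_10(7.28)/7.28 (volume-to-surface relation), giving 1.46471e+09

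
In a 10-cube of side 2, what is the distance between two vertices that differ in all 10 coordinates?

The space diagonal of an n-cube of side s is s√n. Here 2·√10 ≈ 6.32456.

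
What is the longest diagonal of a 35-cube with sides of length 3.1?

The space diagonal of an n-cube of side s is s√n. Here 3.1·√35 ≈ 18.3398.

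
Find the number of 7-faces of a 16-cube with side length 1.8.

f_7(16-cube) = (16 choose 7) · 2^9 = 5857280.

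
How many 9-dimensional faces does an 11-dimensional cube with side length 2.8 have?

Choose 9 of 11 axes to span the face (C(11,9) = 55 ways), then fix each of the remaining 2 coordinates at one of its two extreme values (2^2 = 4 ways): 55·4 = 220.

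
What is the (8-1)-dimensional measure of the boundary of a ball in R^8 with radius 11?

|∂B_8(11)| = 19487171·π^4/3 ≈ 6.32743e+08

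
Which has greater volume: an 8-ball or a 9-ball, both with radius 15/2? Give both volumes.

V_8(7.5) ≈ 4.0633e+07. V_9(7.5) ≈ 2.47668e+08. The 9-ball is larger.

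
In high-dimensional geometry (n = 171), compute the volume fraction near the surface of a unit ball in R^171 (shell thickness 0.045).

1 - (1-0.045)^171 ≈ 0.999619 ≈ 99.9619%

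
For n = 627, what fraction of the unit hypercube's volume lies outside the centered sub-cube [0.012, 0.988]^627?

The inner cube has side 1-2·0.012 = 0.976 and volume (0.976)^627 ≈ 2.427e-07, so the shell holds 0.9999997573 of the volume.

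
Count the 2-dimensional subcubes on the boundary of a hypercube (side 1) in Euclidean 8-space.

An n-cube has C(n,k)·2^(n-k) k-faces. Here C(8,2)·2^6 = 28·64 = 1792.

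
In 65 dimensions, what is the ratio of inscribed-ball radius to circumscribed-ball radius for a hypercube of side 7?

r_in / r_out = (7/2) / (7√65/2) = 1/√65 ≈ 0.124035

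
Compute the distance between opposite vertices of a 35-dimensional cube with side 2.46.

d = √(2.46² + 2.46² + ... + 2.46²) [35 terms] = √(35·2.46²) = 2.46√35 ≈ 14.5536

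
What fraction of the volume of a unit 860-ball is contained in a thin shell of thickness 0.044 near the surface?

1 - (1-0.044)^860 ≈ 1 - 1.562e-17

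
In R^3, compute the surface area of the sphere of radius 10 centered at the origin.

|∂B_3(10)| = 4πr² = 4π·(10)² ≈ 1256.64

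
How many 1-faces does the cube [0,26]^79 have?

Number of 1-faces = C(79,1)·2^(79-1) = 79·302231454903657293676544 = 23876284937388926200446976.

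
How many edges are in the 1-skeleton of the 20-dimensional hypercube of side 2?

Number of 1-faces = C(20,1)·2^(20-1) = 20·524288 = 10485760.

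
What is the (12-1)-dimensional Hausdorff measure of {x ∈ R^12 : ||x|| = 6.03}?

S_12(6.03) = 2·π^(12/2)·(6.03)^11 / Γ(12/2) ≈ 6.14099e+09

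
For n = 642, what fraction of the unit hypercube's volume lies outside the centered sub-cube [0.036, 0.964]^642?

Shell fraction = 1 - (1-0.072)^642 ≈ 1 - 1.465e-21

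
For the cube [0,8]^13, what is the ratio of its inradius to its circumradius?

r_in / r_out = (8/2) / (8√13/2) = 1/√13 ≈ 0.27735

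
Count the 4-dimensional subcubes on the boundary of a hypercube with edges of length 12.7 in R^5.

f_4(5-cube) = (5 choose 4) · 2^1 = 10.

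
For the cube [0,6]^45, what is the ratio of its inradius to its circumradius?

For an n-cube of any side s, the inradius is s/2 and the circumradius is s√n/2, so the ratio is 1/√45 ≈ 0.149071.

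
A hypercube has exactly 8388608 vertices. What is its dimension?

The n-cube has 2^n vertices, and 8388608 = 2^23, so n = 23.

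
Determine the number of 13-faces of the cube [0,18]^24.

f_13(24-cube) = (24 choose 13) · 2^11 = 5112102912.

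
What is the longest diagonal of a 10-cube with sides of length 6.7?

||(6.7,6.7,...,6.7)|| = √(10)·6.7 ≈ 21.1873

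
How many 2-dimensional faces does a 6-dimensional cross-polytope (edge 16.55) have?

Each 2-face is the convex hull of 3 vertices, one chosen as ±e_i from each of 3 distinct axes: 2^3·C(6,3) = 160.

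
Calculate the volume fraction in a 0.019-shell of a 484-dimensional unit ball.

V(inner)/V(outer) = ((1-0.019)/1)^484 ≈ 9.285e-05, so the shell fraction is 0.999907.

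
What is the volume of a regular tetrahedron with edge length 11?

Volume = (√2/12) · 11³ = 156.86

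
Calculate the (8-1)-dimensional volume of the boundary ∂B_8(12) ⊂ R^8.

The surface area of an n-ball is 2π^(n/2) r^(n-1) / Γ(n/2). For n=8, r=12: 11943936·π^4 ≈ 1.16345e+09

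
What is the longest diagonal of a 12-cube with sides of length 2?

Diagonal = √12 · 2 ≈ 6.9282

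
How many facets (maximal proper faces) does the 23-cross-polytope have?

An n-cross-polytope has 2^(k+1)·C(n,k+1) k-faces. Here 2^23·C(23,23) = 8388608·1 = 8388608.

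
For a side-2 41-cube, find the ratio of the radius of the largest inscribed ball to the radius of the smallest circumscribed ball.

r_in = 2/2 (half the side); r_out = 2√41/2 (half the diagonal). Ratio = 1/√41 ≈ 0.156174.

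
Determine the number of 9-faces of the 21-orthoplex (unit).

Number of 9-faces = 2^(9+1) · C(21,9+1) = 1024 · 352716 = 361181184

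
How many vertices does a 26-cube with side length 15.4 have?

An n-cube has 2^n vertices; for n = 26 that is 2^26 = 67108864.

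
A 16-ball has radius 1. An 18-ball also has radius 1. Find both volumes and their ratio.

V_16(1) ≈ 0.235331. V_18(1) ≈ 0.0821459. Ratio V_16/V_18 ≈ 2.865.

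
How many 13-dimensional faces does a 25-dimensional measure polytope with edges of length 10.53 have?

Choose 13 of 25 axes to span the face (C(25,13) = 5200300 ways), then fix each of the remaining 12 coordinates at one of its two extreme values (2^12 = 4096 ways): 5200300·4096 = 21300428800.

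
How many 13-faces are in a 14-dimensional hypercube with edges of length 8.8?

f_13(14-cube) = (14 choose 13) · 2^1 = 28.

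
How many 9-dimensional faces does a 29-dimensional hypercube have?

An n-cube has C(n,k)·2^(n-k) k-faces. Here C(29,9)·2^20 = 10015005·1048576 = 10501493882880.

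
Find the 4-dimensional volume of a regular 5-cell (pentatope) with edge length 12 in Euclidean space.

V_4 = √(5) · 12^4 / (4! · 2^(4/2)) ≈ 482.991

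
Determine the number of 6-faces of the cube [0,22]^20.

An n-cube has C(n,k)·2^(n-k) k-faces. Here C(20,6)·2^14 = 38760·16384 = 635043840.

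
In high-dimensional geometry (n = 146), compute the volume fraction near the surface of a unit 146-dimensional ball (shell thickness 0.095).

1 - (1-0.095)^146 ≈ 0.9999995315 ≈ 99.999953%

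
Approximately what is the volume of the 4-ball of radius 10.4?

V_4(10.4) = π^(4/2) · (10.4)^4 / Γ(4/2 + 1) ≈ 57730.2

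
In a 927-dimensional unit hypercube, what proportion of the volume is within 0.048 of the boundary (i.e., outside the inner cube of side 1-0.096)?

Shell fraction = 1 - (1-0.096)^927 ≈ 1 - 2.334e-41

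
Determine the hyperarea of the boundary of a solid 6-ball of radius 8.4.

S_6(8.4) = 2·π^(6/2)·(8.4)^5 / Γ(6/2) ≈ 1.29672e+06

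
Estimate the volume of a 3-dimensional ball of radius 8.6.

V_3(8.6) = π^(3/2) · (8.6)^3 / Γ(3/2 + 1) ≈ 2664.31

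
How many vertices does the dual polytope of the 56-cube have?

Number of vertices = 2n = 112.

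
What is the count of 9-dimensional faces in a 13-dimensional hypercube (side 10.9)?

Choose 9 of 13 axes to span the face (C(13,9) = 715 ways), then fix each of the remaining 4 coordinates at one of its two extreme values (2^4 = 16 ways): 715·16 = 11440.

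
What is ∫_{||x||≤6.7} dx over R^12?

V_12(6.7) = π^(12/2) · (6.7)^12 / Γ(12/2 + 1) ≈ 1.09261e+10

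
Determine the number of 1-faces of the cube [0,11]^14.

f_1(14-cube) = (14 choose 1) · 2^13 = 114688.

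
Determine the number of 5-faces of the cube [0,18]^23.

f_5(23-cube) = (23 choose 5) · 2^18 = 8820883456.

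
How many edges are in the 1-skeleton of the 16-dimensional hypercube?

An n-cube has n·2^(n-1) edges. With n = 16: 16·32768 = 524288.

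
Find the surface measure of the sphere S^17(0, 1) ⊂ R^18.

S = n·V_n(r)/r = 18·V_18(1)/1 (volume-to-surface relation), giving π^9/20160 ≈ 1.47863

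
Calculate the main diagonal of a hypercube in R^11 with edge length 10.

The space diagonal of an n-cube of side s is s√n. Here 10·√11 ≈ 33.1662.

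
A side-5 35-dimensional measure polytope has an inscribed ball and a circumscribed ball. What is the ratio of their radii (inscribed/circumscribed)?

Ratio = (s/2)/(s√35/2) = 35^(-1/2) ≈ 0.169031.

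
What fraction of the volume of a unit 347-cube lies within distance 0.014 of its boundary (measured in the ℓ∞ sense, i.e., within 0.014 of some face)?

The inner cube has side 1-2·0.014 = 0.972 and volume (0.972)^347 ≈ 5.25e-05, so the shell holds 0.999947 of the volume.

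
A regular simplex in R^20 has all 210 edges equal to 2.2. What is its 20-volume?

V = (2.2^20 / 20!) · √((20+1) / 2^20) ≈ 1.29759e-14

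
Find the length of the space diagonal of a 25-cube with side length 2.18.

Diagonal = √25 · 2.18 = 10.9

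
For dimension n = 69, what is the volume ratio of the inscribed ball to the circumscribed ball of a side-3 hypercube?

V_in / V_out = (r_in/r_out)^69 = (1/√69)^69 = 69^(-69/2) ≈ 3.62833e-64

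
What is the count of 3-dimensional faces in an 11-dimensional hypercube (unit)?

An n-cube has C(n,k)·2^(n-k) k-faces. Here C(11,3)·2^8 = 165·256 = 42240.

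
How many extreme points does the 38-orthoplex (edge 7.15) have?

An n-cross-polytope has 2n vertices; here n = 38, giving 76.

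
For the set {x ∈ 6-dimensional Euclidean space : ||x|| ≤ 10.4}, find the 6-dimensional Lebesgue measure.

Volume = π^{6/2}·(10.4)^6/Γ(4) ≈ 6.53881e+06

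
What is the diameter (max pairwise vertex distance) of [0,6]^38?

The space diagonal of an n-cube of side s is s√n. Here 6·√38 ≈ 36.9865.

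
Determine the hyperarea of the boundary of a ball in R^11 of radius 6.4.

|∂B_11(6.4)| ≈ 2.38945e+09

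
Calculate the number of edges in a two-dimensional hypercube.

An n-cube has n·2^(n-1) edges. With n = 2: 2·2 = 4.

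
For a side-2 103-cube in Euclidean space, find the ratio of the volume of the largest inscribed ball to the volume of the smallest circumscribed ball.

V_in / V_out = (r_in/r_out)^103 = (1/√103)^103 = 103^(-103/2) ≈ 2.18214e-104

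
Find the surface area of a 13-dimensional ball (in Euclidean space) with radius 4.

S = n·V_n(r)/r = 13·V_13(4)/4 (volume-to-surface relation), giving 2147483648·π^6/10395 ≈ 1.98612e+08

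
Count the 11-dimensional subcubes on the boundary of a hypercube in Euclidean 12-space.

f_11(12-cube) = (12 choose 11) · 2^1 = 24.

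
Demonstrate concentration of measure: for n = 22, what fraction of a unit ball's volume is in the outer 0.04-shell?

1 - (1-0.04)^22 ≈ 0.592651 ≈ 59.27%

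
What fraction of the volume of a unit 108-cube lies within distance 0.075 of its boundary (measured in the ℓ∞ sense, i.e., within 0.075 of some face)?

1 - (1 - 2·0.075)^108 = 1 - 0.85^108 ≈ 0.9999999762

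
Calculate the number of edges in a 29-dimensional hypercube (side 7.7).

The 29-cube has n·2^(n-1) = 29·2^28 = 29·268435456 = 7784628224 edges.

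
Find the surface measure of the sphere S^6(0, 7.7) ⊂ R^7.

S_7(7.7) = 2·π^(7/2)·(7.7)^6 / Γ(7/2) ≈ 6.89323e+06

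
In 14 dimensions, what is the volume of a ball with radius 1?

V_14(1) = π^(14/2) · (1)^14 / Γ(14/2 + 1) = π^7/5040 ≈ 0.599265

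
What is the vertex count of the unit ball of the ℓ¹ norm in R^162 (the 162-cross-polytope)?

The vertices are ±e_1, ..., ±e_162, so there are 2·162 = 324.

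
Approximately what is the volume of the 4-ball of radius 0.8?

The n-ball volume is π^(n/2)·r^n/Γ(n/2+1). With n=4, r=0.8: V ≈ 2.02129.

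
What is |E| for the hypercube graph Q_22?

The 22-cube has n·2^(n-1) = 22·2^21 = 22·2097152 = 46137344 edges.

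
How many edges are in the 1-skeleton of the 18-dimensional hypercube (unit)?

The 18-cube has n·2^(n-1) = 18·2^17 = 18·131072 = 2359296 edges.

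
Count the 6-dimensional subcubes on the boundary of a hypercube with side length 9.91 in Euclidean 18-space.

f_6(18-cube) = (18 choose 6) · 2^12 = 76038144.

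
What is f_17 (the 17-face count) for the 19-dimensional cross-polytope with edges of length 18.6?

Each 17-face is the convex hull of 18 vertices, one chosen as ±e_i from each of 18 distinct axes: 2^18·C(19,18) = 4980736.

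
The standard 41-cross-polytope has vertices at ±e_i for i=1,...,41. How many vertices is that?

Number of vertices = 2n = 82.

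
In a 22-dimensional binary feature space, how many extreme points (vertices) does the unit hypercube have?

An n-cube has 2^n vertices; for n = 22 that is 2^22 = 4194304.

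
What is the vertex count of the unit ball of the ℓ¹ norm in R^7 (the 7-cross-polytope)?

Number of vertices = 2n = 14.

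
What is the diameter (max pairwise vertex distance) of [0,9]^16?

Diagonal = √16 · 9 = 36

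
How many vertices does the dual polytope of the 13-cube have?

The vertices are ±e_1, ..., ±e_13, so there are 2·13 = 26.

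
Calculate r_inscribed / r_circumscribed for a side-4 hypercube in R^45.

For an n-cube of any side s, the inradius is s/2 and the circumradius is s√n/2, so the ratio is 1/√45 ≈ 0.149071.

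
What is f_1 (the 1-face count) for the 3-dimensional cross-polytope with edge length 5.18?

f_1(3-orthoplex) = 2^2 · (3 choose 2) = 12.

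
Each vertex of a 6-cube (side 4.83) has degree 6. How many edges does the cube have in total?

An n-cube has n·2^(n-1) edges. With n = 6: 6·32 = 192.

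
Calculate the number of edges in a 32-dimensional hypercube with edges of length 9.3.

An n-cube has n·2^(n-1) edges. With n = 32: 32·2147483648 = 68719476736.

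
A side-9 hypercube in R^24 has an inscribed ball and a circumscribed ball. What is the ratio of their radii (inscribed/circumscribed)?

Ratio = (s/2)/(s√24/2) = 24^(-1/2) ≈ 0.204124.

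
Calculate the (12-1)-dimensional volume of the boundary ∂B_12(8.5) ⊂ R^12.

S_12(8.5) = 2·π^(12/2)·(8.5)^11 / Γ(12/2) = 34271896307633·π^6/122880 ≈ 2.68137e+11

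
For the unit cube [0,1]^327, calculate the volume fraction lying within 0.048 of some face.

The inner cube has side 1-2·0.048 = 0.904 and volume (0.904)^327 ≈ 4.646e-15, so the shell holds 1 - 4.646e-15 of the volume.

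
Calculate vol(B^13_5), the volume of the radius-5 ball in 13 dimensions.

The n-ball volume is π^(n/2)·r^n/Γ(n/2+1). With n=13, r=5: V = 31250000000·π^6/27027 ≈ 1.11161e+09.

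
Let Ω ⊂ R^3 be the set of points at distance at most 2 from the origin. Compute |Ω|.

V_3(2) = π^(3/2) · (2)^3 / Γ(3/2 + 1) = 32·π/3 ≈ 33.5103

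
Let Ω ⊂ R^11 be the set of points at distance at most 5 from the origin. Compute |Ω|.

V = 625000000·π^5/2079 ≈ 9.19973e+07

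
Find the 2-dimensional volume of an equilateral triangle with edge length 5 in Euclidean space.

Area = (√3/4) · 5² = 10.8253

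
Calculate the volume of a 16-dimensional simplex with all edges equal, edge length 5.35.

For a regular n-simplex with edge a, V = (a^n / n!)·√((n+1)/2^n). With a=5.35, n=16: V ≈ 0.000346757.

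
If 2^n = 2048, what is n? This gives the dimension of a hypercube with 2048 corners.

n = log_2(2048) = 11.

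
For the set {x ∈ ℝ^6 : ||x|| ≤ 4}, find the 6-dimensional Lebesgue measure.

The n-ball volume is π^(n/2)·r^n/Γ(n/2+1). With n=6, r=4: V = 2048·π^3/3 ≈ 21167.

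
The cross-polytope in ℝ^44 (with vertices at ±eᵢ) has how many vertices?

The 44-dimensional cross-polytope has 2n = 2·44 = 88 vertices.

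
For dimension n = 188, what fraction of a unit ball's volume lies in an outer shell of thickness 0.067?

1 - (1-0.067)^188 ≈ 0.9999978235 ≈ 99.999782%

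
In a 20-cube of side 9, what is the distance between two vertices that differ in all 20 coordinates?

||(9,9,...,9)|| = √(20)·9 ≈ 40.2492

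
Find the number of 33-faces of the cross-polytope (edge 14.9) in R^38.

f_33(38-orthoplex) = 2^34 · (38 choose 34) = 1268132043816960.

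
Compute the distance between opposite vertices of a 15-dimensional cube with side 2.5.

Diagonal = √15 · 2.5 ≈ 9.68246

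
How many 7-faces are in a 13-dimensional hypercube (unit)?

An n-cube has C(n,k)·2^(n-k) k-faces. Here C(13,7)·2^6 = 1716·64 = 109824.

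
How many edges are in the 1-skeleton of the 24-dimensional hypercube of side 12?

Each of the 2^24 = 16777216 vertices has degree 24; total edges = 24·2^24/2 = 201326592.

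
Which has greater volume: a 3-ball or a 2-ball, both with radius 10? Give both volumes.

V_3(10) ≈ 4188.79. V_2(10) ≈ 314.159. The 3-ball is larger.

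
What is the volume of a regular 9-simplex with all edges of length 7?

V = (7^9 / 9!) · √((9+1) / 2^9) ≈ 15.5412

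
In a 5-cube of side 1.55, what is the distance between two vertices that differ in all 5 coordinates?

The space diagonal of an n-cube of side s is s√n. Here 1.55·√5 ≈ 3.46591.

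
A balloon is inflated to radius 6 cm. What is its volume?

V_3(6) = π^(3/2) · (6)^3 / Γ(3/2 + 1) = 288·π ≈ 904.779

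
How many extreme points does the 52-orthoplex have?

Number of vertices = 2n = 104.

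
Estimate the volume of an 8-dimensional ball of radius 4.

V_8(4) = π^(8/2) · (4)^8 / Γ(8/2 + 1) = 8192·π^4/3 ≈ 265992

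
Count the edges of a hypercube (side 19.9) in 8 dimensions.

Each of the 2^8 = 256 vertices has degree 8; total edges = 8·2^8/2 = 1024.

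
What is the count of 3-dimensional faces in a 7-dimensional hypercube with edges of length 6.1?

f_3(7-cube) = (7 choose 3) · 2^4 = 560.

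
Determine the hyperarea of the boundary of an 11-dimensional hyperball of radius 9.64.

The surface area of an n-ball is 2π^(n/2) r^(n-1) / Γ(n/2). For n=11, r=9.64: 1.43638e+11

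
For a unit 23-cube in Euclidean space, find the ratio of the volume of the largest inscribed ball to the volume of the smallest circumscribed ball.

V_in/V_out = n^(-n/2) = 23^(-23/2) ≈ 2.18842e-16.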